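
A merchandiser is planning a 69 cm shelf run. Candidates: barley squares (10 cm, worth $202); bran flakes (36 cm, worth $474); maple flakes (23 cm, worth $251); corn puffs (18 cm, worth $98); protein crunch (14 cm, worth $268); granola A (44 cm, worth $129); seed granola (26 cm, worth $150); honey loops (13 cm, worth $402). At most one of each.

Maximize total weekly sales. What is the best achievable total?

The ratio heuristic lands on barley squares + maple flakes + protein crunch + honey loops (1123) but leaves 9 cm idle.
The 33 cm tied up in barley squares and maple flakes is better spent on bran flakes — total rises to 1144 (63 cm).
That's the maximum — no swap from here does better than 1144.

1144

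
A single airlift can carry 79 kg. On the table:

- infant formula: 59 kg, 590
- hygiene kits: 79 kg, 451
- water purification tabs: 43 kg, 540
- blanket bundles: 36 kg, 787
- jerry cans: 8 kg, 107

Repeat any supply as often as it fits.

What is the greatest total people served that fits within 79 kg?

1574

2×blanket bundles uses 72 of the 79 kg and totals 1574.
The spare 7 kg is too small for any remaining supply, and no exchange beats 1574.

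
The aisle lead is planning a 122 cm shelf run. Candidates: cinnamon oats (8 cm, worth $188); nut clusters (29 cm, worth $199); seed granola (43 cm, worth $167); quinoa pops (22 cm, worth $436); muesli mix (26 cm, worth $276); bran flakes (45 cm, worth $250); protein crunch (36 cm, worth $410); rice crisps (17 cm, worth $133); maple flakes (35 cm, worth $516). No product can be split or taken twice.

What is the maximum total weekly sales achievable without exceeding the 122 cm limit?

1683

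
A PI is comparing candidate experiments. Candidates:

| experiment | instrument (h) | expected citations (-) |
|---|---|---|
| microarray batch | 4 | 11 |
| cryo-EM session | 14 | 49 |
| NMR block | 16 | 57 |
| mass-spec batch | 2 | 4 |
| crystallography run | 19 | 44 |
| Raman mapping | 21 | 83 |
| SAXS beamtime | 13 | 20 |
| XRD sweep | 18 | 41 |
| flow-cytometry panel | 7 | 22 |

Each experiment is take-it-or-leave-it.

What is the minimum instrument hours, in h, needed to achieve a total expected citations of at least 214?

60

Minimise h subject to total expected citations ≥ 214.
Taking cryo-EM session + NMR block + mass-spec batch + Raman mapping + flow-cytometry panel gives 215 (≥ 214) for 60 h.
No combination under 60 h hits 214.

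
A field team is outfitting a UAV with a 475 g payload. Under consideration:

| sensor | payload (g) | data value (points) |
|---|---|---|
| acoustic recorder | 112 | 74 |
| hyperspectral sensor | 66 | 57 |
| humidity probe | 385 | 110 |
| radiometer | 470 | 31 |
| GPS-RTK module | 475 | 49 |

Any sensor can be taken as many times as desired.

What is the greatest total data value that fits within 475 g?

399

The ratio ordering already packs tightly: 7×hyperspectral sensor, 462 g, 399.
That's the maximum — no swap from here does better than 399.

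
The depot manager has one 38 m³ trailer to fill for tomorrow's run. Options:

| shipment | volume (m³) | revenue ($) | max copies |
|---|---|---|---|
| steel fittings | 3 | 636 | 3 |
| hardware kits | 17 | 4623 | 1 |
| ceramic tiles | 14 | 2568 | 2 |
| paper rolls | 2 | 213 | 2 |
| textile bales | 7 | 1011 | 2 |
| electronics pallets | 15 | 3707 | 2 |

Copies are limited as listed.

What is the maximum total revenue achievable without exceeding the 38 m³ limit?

Density check — hardware kits 271.94, electronics pallets 247.13, steel fittings 212.00 are the best per m³.
Taking 2×steel fittings + hardware kits + electronics pallets: 38 m³ used, 9602 in revenue.
That's the maximum — no swap from here does better than 9602.

9602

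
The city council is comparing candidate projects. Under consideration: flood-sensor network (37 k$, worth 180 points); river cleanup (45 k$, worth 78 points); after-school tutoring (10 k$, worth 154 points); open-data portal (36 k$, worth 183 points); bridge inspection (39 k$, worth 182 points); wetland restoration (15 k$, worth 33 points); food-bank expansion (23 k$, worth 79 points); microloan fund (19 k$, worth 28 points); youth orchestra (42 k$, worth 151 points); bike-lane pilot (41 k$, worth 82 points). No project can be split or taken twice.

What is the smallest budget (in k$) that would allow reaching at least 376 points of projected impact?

Look for the lowest-budget combination reaching 376.
after-school tutoring + open-data portal + food-bank expansion: 416 projected impact at 69 k$.
Below 69 k$ the best achievable stays under 376.

69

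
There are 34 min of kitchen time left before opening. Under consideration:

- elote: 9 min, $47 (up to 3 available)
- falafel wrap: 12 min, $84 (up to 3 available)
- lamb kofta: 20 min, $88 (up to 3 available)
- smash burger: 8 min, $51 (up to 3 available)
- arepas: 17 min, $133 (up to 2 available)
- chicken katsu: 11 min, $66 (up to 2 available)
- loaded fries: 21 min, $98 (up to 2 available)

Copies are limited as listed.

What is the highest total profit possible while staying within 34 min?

Ranking by ratio (profit/min): arepas 7.82, falafel wrap 7.00, smash burger 6.38, chicken katsu 6.00.
2×arepas uses 34 of the 34 min and totals 266.
No other feasible combination exceeds 266.

266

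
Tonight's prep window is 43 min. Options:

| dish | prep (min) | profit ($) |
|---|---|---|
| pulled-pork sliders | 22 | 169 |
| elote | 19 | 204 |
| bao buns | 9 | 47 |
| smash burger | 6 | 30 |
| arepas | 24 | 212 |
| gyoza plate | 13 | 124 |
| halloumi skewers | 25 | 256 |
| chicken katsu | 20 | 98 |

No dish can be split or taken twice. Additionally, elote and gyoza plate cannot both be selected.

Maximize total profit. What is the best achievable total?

416

By profit per min: elote 10.74, halloumi skewers 10.24, gyoza plate 9.54, arepas 8.83 lead.
Best packing: elote + arepas — 43 min, 416 total.
That's the maximum — no feasible swap from here does better than 416.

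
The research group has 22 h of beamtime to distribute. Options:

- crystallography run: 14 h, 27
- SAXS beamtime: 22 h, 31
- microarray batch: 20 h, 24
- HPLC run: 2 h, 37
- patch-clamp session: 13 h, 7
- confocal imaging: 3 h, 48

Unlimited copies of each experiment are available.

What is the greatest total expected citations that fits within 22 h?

407

By expected citations per h: HPLC run 18.50, confocal imaging 16.00, crystallography run 1.93, SAXS beamtime 1.41 lead.
The ratio ordering already packs tightly: 11×HPLC run, 22 h, 407.
No other feasible combination exceeds 407.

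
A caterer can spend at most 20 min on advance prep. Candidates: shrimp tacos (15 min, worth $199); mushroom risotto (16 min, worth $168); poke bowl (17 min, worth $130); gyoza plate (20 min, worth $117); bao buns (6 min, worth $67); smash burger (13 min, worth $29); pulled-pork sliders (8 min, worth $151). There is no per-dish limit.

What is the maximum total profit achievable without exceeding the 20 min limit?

302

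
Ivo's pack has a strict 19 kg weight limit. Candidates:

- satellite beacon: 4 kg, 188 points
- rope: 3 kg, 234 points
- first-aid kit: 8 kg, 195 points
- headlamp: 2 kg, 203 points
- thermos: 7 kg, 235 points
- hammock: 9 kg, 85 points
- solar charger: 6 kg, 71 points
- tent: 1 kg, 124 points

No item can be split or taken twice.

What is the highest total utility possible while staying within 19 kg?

984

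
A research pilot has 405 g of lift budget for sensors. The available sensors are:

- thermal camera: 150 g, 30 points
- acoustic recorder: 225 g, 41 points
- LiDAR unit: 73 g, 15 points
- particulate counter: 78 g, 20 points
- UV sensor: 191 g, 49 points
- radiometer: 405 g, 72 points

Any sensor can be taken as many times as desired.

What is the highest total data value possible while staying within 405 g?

100

Ranking by ratio (data value/g): UV sensor 0.26, particulate counter 0.26, LiDAR unit 0.21.
Taking the top-ratio sensors first gives 2×UV sensor for 98 (382 g).
Dropping 2×UV sensor frees 382 g; slotting in 5×particulate counter (390 g) lifts the total to 100 at 390 g.
Nothing else within 405 g beats 100.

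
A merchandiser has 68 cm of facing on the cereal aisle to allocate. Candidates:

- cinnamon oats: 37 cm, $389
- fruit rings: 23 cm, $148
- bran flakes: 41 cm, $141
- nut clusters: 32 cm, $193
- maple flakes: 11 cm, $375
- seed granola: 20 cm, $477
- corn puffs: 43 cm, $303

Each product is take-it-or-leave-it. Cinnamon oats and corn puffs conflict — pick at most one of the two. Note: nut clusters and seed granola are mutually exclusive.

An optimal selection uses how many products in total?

3

Optimal total is 1241.
For example cinnamon oats + maple flakes + seed granola achieves it, using 68 cm.
All optima have 3 products.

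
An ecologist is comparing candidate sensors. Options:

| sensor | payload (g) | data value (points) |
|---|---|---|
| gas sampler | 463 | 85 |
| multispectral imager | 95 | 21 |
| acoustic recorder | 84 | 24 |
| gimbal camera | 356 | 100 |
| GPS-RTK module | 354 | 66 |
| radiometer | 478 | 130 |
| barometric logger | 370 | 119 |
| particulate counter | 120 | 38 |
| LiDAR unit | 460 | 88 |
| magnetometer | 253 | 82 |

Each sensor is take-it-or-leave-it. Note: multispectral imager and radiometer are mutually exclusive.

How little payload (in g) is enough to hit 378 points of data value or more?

Look for the lowest-payload combination reaching 378.
Taking multispectral imager + acoustic recorder + gimbal camera + barometric logger + particulate counter + magnetometer gives 384 (≥ 378) for 1278 g.
Below 1278 g the best achievable stays under 378.

1278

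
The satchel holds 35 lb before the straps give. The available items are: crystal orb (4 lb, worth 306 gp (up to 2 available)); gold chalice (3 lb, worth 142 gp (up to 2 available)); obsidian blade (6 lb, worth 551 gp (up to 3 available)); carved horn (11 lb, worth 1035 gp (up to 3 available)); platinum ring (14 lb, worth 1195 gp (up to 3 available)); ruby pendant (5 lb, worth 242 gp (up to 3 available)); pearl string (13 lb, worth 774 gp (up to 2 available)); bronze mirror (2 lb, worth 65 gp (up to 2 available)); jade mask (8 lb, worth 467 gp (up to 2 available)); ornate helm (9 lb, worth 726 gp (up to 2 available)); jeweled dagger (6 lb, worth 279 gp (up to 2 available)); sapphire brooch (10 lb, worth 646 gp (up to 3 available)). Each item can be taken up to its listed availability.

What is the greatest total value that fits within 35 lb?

3172

Taking the top-ratio items first gives 3×carved horn + bronze mirror for 3170 (35 lb).
Replace carved horn and bronze mirror with 2×obsidian blade: the trade gains 2 net, giving 3172 at 34 lb.
The spare 1 lb is too small for any remaining item, and no exchange beats 3172.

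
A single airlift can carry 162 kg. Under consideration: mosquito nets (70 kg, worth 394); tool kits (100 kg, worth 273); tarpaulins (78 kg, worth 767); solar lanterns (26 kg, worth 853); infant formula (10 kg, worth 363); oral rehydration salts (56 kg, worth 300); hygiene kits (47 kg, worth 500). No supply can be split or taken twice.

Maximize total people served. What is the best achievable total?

Tarpaulins + solar lanterns + infant formula + hygiene kits uses 161 of the 162 kg and totals 2483.
An exhaustive check of the 128 subsets confirms 2483.

2483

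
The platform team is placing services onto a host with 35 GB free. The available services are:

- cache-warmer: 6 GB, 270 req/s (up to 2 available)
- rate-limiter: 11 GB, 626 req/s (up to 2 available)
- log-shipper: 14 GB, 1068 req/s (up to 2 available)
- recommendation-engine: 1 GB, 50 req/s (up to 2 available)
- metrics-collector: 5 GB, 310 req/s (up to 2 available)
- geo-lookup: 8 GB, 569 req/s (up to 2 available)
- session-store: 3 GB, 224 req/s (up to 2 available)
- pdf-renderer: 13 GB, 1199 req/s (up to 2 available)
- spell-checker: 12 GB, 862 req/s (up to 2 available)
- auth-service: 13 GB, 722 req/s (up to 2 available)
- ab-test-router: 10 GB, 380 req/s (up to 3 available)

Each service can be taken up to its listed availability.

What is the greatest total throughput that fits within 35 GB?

3017

Greedy by ratio would take 2×recommendation-engine + 2×session-store + 2×pdf-renderer: 34 GB used, total 2946.
Replace recommendation-engine and 2×session-store with geo-lookup: the trade gains 71 net, giving 3017 at 35 GB.
Nothing else within 35 GB beats 3017.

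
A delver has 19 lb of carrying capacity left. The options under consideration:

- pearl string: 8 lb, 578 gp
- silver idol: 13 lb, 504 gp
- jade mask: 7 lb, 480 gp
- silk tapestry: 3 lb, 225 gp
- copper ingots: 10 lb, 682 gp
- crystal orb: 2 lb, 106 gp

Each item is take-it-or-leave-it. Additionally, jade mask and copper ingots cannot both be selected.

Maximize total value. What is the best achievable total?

1283

Ranking by ratio (value/lb): silk tapestry 75.00, pearl string 72.25, jade mask 68.57, copper ingots 68.20.
Taking pearl string + jade mask + silk tapestry: 18 lb used, 1283 in value.
Every other selection either busts 19 lb or breaks a pairing rule or fails to beat 1283.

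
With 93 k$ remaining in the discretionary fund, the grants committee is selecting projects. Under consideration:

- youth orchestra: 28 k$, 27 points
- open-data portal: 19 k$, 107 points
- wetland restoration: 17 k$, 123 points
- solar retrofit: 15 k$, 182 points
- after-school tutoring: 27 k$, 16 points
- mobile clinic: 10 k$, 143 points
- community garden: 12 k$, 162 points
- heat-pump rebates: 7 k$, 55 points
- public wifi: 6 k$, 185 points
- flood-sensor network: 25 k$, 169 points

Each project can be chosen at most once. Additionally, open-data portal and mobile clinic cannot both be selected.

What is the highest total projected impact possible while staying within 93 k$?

Ranking by ratio (projected impact/k$): public wifi 30.83, mobile clinic 14.30, community garden 13.50, solar retrofit 12.13.
Wetland restoration + solar retrofit + mobile clinic + community garden + heat-pump rebates + public wifi + flood-sensor network uses 92 of the 93 k$ and totals 1019.

1019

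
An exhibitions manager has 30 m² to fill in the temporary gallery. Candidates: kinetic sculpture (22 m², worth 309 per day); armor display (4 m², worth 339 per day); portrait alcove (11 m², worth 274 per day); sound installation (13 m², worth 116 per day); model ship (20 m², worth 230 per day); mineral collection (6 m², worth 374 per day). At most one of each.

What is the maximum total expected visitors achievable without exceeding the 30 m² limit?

987

Taking armor display + portrait alcove + mineral collection: 21 m² used, 987 in expected visitors.
Next best is armor display + model ship + mineral collection at 943 (30 m²) — short by 44.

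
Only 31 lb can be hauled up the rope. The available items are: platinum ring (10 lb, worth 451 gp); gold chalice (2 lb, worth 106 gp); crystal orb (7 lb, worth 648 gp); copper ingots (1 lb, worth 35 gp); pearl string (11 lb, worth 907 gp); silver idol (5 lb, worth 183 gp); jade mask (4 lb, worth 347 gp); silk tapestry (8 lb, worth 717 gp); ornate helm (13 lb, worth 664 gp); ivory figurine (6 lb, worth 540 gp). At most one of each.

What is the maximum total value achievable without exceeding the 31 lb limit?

2654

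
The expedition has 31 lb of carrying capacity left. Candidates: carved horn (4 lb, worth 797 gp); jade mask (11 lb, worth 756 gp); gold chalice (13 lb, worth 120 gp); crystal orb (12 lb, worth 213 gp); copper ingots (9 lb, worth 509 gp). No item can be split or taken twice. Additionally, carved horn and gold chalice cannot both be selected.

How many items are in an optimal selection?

Best achievable value is 2062.
For example carved horn + jade mask + copper ingots achieves it, using 24 lb.
All optima have 3 items.

3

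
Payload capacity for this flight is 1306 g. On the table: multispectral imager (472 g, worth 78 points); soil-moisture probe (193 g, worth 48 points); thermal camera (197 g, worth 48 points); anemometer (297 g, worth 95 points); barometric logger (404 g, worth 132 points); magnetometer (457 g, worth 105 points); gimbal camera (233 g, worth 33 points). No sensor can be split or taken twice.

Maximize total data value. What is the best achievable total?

By data value per g: barometric logger 0.33, anemometer 0.32, soil-moisture probe 0.25 lead.
Greedy by ratio would take soil-moisture probe + thermal camera + anemometer + barometric logger: 1091 g used, total 323.
Dropping anemometer frees 297 g; slotting in magnetometer (457 g) lifts the total to 333 at 1251 g.
That's the maximum — no swap from here does better than 333.

333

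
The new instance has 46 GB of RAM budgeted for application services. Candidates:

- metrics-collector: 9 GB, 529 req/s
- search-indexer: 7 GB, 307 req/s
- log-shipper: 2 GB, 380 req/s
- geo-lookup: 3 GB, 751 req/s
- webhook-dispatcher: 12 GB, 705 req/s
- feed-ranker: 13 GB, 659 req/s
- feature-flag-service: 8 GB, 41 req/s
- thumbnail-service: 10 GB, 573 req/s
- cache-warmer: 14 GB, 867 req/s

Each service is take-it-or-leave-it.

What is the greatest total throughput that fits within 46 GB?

3407

Density check — geo-lookup 250.33, log-shipper 190.00, cache-warmer 61.93 are the best per GB.
Filling by ratio: metrics-collector + log-shipper + geo-lookup + webhook-dispatcher + cache-warmer for 3232, with 6 GB left unused.
Replace webhook-dispatcher with search-indexer + thumbnail-service: the trade gains 175 net, giving 3407 at 45 GB.
That's the maximum — no swap from here does better than 3407.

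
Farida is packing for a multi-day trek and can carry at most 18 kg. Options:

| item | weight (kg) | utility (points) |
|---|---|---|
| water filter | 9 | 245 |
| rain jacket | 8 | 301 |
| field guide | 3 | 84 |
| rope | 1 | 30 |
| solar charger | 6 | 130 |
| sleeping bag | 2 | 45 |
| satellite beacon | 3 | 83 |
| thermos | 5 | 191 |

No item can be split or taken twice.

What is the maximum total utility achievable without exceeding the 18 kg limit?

Greedy by ratio would take rain jacket + field guide + rope + thermos: 17 kg used, total 606.
The 1 kg tied up in rope is better spent on sleeping bag — total rises to 621 (18 kg).

621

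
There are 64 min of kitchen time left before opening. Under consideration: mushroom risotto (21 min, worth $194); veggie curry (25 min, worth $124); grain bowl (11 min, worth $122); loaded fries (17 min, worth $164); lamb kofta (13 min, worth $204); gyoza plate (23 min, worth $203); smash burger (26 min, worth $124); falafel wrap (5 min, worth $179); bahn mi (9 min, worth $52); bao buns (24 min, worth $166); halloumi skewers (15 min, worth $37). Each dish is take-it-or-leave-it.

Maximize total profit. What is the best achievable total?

Density check — falafel wrap 35.80, lamb kofta 15.69, grain bowl 11.09 are the best per min.
Greedy by ratio would take grain bowl + loaded fries + lamb kofta + falafel wrap + bahn mi: 55 min used, total 721.
A better packing is mushroom risotto + lamb kofta + gyoza plate + falafel wrap: 62 min, total 780.
That's the maximum — no swap from here does better than 780.

780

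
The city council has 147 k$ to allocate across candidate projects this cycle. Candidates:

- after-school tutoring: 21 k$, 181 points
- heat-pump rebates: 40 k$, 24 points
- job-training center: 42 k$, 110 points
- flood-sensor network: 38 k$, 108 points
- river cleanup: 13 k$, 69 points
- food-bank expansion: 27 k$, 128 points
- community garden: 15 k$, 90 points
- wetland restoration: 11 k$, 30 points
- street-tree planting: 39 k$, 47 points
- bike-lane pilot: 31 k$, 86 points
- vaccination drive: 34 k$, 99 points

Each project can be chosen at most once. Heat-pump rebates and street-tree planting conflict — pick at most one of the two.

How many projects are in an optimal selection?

6

Optimal total is 662.
One optimal bundle: after-school tutoring + flood-sensor network + river cleanup + food-bank expansion + community garden + bike-lane pilot (145 k$).
Every optimal selection uses 6 projects.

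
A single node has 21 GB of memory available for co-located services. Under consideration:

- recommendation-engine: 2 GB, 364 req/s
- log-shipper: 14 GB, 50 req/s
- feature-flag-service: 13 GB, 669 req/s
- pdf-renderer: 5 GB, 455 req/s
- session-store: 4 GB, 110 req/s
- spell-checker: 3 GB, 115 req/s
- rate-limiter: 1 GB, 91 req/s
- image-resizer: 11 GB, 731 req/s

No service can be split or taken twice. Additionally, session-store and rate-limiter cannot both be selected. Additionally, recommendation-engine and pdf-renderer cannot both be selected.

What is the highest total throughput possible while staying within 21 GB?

1392

Ranking by ratio (throughput/GB): recommendation-engine 182.00, pdf-renderer 91.00, rate-limiter 91.00.
Best packing: pdf-renderer + spell-checker + rate-limiter + image-resizer — 20 GB, 1392 total.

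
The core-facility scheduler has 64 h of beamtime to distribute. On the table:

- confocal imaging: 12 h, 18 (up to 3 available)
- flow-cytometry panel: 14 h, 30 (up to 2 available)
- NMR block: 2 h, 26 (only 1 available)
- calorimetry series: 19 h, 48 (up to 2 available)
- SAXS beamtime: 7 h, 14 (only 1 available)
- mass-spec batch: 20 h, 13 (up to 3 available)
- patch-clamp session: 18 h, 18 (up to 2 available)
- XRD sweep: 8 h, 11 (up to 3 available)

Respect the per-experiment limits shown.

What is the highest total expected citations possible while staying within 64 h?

Taking flow-cytometry panel + NMR block + 2×calorimetry series + SAXS beamtime: 61 h used, 166 in expected citations.
Nothing else within 64 h beats 166.

166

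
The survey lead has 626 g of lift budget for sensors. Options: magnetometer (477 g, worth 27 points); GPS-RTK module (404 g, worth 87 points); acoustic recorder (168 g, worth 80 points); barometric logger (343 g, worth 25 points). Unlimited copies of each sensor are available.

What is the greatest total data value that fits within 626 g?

Taking 3×acoustic recorder: 504 g used, 240 in data value.

240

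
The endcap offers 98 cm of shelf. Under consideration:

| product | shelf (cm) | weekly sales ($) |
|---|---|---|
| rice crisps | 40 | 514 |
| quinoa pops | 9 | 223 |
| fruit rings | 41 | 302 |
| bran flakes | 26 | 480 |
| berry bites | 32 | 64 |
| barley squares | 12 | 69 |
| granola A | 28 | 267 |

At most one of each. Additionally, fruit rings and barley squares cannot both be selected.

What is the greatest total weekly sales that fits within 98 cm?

1286

By weekly sales per cm: quinoa pops 24.78, bran flakes 18.46, rice crisps 12.85 lead.
Best packing: rice crisps + quinoa pops + bran flakes + barley squares — 87 cm, 1286 total.
Every other selection either busts 98 cm or breaks a pairing rule or fails to beat 1286.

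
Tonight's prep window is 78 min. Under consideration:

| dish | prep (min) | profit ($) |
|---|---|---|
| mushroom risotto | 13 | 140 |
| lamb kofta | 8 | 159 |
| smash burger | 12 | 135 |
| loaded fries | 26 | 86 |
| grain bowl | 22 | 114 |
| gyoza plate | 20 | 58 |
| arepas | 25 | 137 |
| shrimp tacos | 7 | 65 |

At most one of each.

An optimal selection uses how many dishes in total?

5

The maximum profit within 78 min is 636.
mushroom risotto + lamb kofta + smash burger + arepas + shrimp tacos hits 636 at 65 min.
Any selection reaching 636 contains exactly 5 dishes.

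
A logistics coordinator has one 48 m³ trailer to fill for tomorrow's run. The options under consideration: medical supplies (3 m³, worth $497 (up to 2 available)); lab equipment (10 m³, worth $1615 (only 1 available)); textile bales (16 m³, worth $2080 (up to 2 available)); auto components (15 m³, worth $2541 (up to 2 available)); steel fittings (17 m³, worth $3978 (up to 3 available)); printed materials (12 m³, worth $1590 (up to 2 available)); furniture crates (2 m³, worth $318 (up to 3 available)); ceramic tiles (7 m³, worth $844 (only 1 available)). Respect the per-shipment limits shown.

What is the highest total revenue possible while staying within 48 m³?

10207

Greedy by ratio would take 2×medical supplies + 2×steel fittings + 3×furniture crates: 46 m³ used, total 9904.
Replace 2×medical supplies and furniture crates with lab equipment: the trade gains 303 net, giving 10207 at 48 m³.
Every other selection either busts 48 m³ or exceeds an availability limit or fails to beat 10207.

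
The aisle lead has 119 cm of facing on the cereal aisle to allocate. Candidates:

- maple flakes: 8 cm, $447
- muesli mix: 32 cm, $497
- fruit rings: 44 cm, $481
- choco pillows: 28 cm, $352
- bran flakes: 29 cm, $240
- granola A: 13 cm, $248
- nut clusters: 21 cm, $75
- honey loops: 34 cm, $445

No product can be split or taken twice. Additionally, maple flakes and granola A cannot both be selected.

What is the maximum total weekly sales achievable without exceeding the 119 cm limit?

1870

Taking maple flakes + muesli mix + fruit rings + honey loops: 118 cm used, 1870 in weekly sales.
An exhaustive check of the 256 subsets confirms 1870.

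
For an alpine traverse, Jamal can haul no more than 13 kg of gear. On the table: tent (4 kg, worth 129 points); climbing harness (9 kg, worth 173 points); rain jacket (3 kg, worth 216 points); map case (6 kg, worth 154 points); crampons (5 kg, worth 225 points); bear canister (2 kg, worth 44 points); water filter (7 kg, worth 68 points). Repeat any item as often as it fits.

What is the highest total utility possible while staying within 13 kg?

864

Density check — rain jacket 72.00, crampons 45.00, tent 32.25, map case 25.67 are the best per kg.
4×rain jacket uses 12 of the 13 kg and totals 864.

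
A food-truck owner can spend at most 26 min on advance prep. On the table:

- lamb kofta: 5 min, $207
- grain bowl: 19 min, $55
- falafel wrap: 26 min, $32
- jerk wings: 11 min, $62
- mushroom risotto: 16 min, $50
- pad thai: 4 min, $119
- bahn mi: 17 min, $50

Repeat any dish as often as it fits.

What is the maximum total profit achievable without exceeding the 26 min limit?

1035

Taking 5×lamb kofta: 25 min used, 1035 in profit.
No other feasible combination exceeds 1035.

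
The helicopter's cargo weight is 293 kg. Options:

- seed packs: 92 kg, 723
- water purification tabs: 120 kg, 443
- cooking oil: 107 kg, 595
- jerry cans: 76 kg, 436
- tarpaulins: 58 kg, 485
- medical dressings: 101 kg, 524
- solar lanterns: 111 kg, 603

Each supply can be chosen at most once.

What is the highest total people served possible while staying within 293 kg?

By people served per kg: tarpaulins 8.36, seed packs 7.86, jerry cans 5.74, cooking oil 5.56 lead.
Taking the top-ratio supplies first gives seed packs + jerry cans + tarpaulins for 1644 (226 kg).
Dropping jerry cans frees 76 kg; slotting in solar lanterns (111 kg) lifts the total to 1811 at 261 kg.
The closest alternative, seed packs + cooking oil + tarpaulins, reaches only 1803.

1811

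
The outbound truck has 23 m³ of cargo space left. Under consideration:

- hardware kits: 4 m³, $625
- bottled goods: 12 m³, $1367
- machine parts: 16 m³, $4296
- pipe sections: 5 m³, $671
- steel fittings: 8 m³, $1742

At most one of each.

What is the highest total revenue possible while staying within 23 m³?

Ranking by ratio (revenue/m³): machine parts 268.50, steel fittings 217.75, hardware kits 156.25, pipe sections 134.20.
Taking the top-ratio shipments first gives hardware kits + machine parts for 4921 (20 m³).
Replace hardware kits with pipe sections: the trade gains 46 net, giving 4967 at 21 m³.
Runner-up hardware kits + machine parts tops out at 4921.

4967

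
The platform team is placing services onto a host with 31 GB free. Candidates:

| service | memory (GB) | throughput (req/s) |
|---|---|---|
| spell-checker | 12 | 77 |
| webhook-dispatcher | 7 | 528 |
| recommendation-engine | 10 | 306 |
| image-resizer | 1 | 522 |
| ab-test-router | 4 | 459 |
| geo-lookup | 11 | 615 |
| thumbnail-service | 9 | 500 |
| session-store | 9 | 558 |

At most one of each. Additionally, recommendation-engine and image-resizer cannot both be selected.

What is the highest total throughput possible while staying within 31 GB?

2567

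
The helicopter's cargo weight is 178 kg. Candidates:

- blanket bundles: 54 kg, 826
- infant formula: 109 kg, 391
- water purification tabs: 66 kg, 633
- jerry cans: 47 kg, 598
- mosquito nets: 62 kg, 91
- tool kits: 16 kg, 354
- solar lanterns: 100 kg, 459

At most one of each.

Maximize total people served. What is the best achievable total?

2057

The ratio heuristic lands on blanket bundles + jerry cans + tool kits (1778) but leaves 61 kg idle.
Dropping tool kits frees 16 kg; slotting in water purification tabs (66 kg) lifts the total to 2057 at 167 kg.
The spare 11 kg is too small for any remaining supply, and no exchange beats 2057.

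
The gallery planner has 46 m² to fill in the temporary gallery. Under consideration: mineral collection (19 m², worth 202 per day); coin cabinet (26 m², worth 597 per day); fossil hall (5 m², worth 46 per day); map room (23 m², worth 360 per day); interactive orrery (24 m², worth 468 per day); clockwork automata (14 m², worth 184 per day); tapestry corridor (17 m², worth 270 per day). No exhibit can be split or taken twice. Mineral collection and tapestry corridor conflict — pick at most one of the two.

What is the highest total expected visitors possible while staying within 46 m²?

Coin cabinet + tapestry corridor uses 43 of the 46 m² and totals 867.
The spare 3 m² is too small for any remaining exhibit, and no feasible exchange beats 867.

867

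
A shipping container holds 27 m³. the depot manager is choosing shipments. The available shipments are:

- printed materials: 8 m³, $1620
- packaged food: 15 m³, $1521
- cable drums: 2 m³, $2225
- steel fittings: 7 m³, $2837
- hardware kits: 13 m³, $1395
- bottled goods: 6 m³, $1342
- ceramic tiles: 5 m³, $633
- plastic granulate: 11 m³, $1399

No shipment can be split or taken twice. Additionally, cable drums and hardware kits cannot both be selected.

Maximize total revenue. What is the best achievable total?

8024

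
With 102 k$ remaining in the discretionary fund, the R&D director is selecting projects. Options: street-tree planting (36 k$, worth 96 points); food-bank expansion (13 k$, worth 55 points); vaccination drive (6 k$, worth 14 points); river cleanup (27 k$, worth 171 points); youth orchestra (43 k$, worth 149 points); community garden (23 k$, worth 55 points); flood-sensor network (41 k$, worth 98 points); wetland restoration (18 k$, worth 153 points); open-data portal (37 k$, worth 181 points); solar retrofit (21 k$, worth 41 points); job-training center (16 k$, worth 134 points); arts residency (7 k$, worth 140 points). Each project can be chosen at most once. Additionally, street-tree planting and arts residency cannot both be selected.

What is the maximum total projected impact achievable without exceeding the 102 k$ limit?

The ratio heuristic lands on food-bank expansion + vaccination drive + river cleanup + wetland restoration + job-training center + arts residency (667) but leaves 15 k$ idle.
The 22 k$ tied up in vaccination drive and job-training center is better spent on open-data portal — total rises to 700 (102 k$).

700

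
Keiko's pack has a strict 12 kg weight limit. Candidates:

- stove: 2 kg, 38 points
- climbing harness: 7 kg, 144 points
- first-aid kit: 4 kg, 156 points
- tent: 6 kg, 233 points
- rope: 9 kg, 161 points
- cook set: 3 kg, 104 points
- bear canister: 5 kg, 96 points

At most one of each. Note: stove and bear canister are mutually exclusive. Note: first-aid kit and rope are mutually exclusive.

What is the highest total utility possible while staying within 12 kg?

427

Best packing: stove + first-aid kit + tent — 12 kg, 427 total.
Next best is first-aid kit + tent at 389 (10 kg) — short by 38.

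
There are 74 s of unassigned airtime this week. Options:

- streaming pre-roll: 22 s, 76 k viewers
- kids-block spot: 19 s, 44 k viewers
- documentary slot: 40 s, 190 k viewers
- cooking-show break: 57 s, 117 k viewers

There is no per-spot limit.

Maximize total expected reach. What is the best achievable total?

Streaming pre-roll + documentary slot uses 62 of the 74 s and totals 266.

266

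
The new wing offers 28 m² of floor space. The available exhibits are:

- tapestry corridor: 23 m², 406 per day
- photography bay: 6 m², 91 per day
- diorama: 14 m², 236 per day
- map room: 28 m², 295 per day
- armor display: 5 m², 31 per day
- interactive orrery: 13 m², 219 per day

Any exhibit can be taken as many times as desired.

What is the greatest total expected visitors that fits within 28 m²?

472

A density-first pass picks tapestry corridor + armor display — 437 at 28 m².
Dropping tapestry corridor and armor display frees 28 m²; slotting in 2×diorama (28 m²) lifts the total to 472 at 28 m².
Every other selection either busts 28 m² or fails to beat 472.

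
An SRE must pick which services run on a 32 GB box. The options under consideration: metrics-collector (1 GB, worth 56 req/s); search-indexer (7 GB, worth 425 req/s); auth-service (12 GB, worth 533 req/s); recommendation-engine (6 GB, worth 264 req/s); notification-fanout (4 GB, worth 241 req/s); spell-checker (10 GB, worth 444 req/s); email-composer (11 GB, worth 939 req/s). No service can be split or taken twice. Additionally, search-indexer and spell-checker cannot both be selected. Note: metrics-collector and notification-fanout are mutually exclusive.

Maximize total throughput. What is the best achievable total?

1953

Density check — email-composer 85.36, search-indexer 60.71, notification-fanout 60.25, metrics-collector 56.00 are the best per GB.
Metrics-collector + search-indexer + auth-service + email-composer uses 31 of the 32 GB and totals 1953.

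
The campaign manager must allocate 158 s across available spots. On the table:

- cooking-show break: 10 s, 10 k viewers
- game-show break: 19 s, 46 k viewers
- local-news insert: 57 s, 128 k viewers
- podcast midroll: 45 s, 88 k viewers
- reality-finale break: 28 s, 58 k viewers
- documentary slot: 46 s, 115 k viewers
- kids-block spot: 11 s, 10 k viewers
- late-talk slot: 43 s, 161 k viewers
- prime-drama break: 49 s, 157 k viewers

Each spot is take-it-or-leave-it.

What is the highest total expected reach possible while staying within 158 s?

Taking game-show break + documentary slot + late-talk slot + prime-drama break: 157 s used, 479 in expected reach.
Nothing else within 158 s beats 479.

479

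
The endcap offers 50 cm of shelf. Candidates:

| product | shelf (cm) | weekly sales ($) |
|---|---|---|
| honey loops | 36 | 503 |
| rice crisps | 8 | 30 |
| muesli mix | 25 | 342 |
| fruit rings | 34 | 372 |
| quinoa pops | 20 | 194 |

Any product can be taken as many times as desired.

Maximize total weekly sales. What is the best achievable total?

684

Ranking by ratio (weekly sales/cm): honey loops 13.97, muesli mix 13.68, fruit rings 10.94.
Greedy by ratio would take honey loops + rice crisps: 44 cm used, total 533.
The 44 cm tied up in honey loops and rice crisps is better spent on 2×muesli mix — total rises to 684 (50 cm).
That's the maximum — no swap from here does better than 684.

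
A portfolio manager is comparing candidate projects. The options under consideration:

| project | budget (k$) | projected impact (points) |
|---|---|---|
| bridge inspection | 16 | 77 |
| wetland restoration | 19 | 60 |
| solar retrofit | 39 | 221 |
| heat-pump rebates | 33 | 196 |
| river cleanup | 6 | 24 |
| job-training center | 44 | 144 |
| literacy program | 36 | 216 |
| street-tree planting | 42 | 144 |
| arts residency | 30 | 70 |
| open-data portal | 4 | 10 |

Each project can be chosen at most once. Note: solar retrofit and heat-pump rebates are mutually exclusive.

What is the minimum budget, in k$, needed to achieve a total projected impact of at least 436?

75

Minimise k$ subject to total projected impact ≥ 436.
solar retrofit + literacy program reaches 437 using 75 k$.
Any bundle with less than 75 k$ falls short of 436.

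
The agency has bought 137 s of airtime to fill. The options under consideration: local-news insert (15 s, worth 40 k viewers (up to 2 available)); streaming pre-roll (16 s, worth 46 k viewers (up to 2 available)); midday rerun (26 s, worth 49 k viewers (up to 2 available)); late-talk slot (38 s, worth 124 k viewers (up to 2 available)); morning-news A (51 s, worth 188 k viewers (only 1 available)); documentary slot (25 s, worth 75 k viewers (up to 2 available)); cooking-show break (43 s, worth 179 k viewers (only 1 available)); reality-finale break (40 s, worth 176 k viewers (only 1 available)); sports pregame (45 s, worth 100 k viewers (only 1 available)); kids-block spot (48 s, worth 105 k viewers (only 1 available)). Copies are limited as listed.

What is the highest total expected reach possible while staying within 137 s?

By expected reach per s: reality-finale break 4.40, cooking-show break 4.16, morning-news A 3.69, late-talk slot 3.26 lead.
Best packing: morning-news A + cooking-show break + reality-finale break — 134 s, 543 total.
Every other selection either busts 137 s or exceeds an availability limit or fails to beat 543.

543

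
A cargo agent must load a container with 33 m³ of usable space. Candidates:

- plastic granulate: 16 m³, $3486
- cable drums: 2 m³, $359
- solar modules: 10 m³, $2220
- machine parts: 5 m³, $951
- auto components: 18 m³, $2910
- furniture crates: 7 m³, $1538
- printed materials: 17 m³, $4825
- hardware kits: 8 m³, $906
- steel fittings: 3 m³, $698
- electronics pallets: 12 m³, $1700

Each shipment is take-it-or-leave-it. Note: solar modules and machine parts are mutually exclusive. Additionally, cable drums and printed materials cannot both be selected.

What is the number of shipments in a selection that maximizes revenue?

2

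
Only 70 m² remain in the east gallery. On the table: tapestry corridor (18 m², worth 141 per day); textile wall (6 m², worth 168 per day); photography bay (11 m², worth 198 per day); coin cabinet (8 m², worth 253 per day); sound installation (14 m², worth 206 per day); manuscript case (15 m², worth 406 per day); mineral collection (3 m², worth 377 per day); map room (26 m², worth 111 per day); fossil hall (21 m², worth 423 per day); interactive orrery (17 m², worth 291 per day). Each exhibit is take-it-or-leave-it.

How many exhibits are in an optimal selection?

6

Best achievable expected visitors is 1918.
For example textile wall + coin cabinet + manuscript case + mineral collection + fossil hall + interactive orrery achieves it, using 70 m².
All optima have 6 exhibits.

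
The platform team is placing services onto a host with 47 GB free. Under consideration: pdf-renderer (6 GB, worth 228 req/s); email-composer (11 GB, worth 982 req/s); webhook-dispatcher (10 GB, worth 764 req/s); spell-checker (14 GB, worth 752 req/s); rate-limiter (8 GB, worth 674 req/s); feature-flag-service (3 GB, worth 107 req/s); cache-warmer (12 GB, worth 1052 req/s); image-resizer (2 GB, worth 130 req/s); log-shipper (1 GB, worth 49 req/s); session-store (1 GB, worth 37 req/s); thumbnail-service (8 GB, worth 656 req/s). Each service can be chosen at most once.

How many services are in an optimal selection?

7

Best achievable throughput is 3758.
email-composer + webhook-dispatcher + rate-limiter + feature-flag-service + cache-warmer + image-resizer + log-shipper hits 3758 at 47 GB.
Every optimal selection uses 7 services.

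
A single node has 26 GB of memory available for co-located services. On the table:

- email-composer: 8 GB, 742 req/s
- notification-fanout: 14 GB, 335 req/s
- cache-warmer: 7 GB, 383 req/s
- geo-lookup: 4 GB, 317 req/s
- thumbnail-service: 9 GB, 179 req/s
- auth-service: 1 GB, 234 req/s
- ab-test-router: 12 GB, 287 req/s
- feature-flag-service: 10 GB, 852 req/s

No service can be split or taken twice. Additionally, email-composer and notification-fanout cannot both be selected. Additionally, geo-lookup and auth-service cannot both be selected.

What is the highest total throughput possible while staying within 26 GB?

2211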